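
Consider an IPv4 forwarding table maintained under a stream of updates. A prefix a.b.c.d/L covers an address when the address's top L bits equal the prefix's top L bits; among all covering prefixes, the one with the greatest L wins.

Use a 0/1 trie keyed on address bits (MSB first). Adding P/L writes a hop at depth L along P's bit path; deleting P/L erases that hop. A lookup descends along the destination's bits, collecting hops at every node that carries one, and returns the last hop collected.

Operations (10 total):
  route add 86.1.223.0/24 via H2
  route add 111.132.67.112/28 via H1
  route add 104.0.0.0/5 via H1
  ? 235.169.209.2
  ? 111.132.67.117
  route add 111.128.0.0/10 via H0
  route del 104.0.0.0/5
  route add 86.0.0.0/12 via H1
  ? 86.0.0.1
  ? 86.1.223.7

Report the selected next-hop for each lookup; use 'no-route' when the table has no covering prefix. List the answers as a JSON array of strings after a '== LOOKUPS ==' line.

Trace:
  add 86.1.223.0/24 -> H2 at depth 24
  add 111.132.67.112/28 -> H1 at depth 28
  add 104.0.0.0/5 -> H1 at depth 5
  Q 235.169.209.2: descend ε ; hops seen [∅] ; pick no-route
  Q 111.132.67.117: descend 0110111110000100010000110111 ; hops seen [H1,H1] ; pick H1
  add 111.128.0.0/10 -> H0 at depth 10
  - 104.0.0.0/5 clear@5
  add 86.0.0.0/12 -> H1 at depth 12
  Q 86.0.0.1: descend 010101100000000 ; hops seen [H1] ; pick H1
  Q 86.1.223.7: descend 010101100000000111011111 ; hops seen [H1,H2] ; pick H2

== LOOKUPS ==
["no-route","H1","H1","H2"]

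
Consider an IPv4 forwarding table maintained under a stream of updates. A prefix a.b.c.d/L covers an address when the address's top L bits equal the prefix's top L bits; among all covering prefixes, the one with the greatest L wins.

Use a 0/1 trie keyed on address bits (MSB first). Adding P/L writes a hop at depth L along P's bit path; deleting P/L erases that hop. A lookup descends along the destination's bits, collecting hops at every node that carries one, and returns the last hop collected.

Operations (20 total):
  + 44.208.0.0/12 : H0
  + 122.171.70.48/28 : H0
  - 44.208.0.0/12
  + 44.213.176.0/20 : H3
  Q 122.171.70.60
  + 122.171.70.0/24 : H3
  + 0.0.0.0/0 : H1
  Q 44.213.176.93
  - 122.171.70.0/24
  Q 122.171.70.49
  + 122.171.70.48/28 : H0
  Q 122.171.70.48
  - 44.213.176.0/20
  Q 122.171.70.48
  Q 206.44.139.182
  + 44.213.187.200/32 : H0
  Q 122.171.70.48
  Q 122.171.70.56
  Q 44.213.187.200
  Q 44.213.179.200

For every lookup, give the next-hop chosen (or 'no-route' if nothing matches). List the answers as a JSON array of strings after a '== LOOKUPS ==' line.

Apply in order:
  + 44.208.0.0/12 (H0) depth=12
  + 122.171.70.48/28 (H0) depth=28
  - 44.208.0.0/12 clear@12
  + 44.213.176.0/20 (H3) depth=20
  lookup 122.171.70.60: bits 0111101010101011010001100011 walk d0:-→d1:-→d2:-→d3:-→d4:-→d5:-→d6:-→d7:-→d8:-→d9:-→d10:-→d11:-→d12:-→d13:-→d14:-→d15:-→d16:-→d17:-→d18:-→d19:-→d20:-→d21:-→d22:-→d23:-→d24:-→d25:-→d26:-→d27:-→d28:H0 -> H0
  + 122.171.70.0/24 (H3) depth=24
  + 0.0.0.0/0 (H1) depth=0
  lookup 44.213.176.93: bits 00101100110101011011 walk d0:H1→d1:-→d2:-→d3:-→d4:-→d5:-→d6:-→d7:-→d8:-→d9:-→d10:-→d11:-→d12:-→d13:-→d14:-→d15:-→d16:-→d17:-→d18:-→d19:-→d20:H3 -> H3
  - 122.171.70.0/24 clear@24
  lookup 122.171.70.49: bits 0111101010101011010001100011 walk d0:H1→d1:-→d2:-→d3:-→d4:-→d5:-→d6:-→d7:-→d8:-→d9:-→d10:-→d11:-→d12:-→d13:-→d14:-→d15:-→d16:-→d17:-→d18:-→d19:-→d20:-→d21:-→d22:-→d23:-→d24:-→d25:-→d26:-→d27:-→d28:H0 -> H0
  + 122.171.70.48/28 (H0) depth=28
  lookup 122.171.70.48: bits 0111101010101011010001100011 walk d0:H1→d1:-→d2:-→d3:-→d4:-→d5:-→d6:-→d7:-→d8:-→d9:-→d10:-→d11:-→d12:-→d13:-→d14:-→d15:-→d16:-→d17:-→d18:-→d19:-→d20:-→d21:-→d22:-→d23:-→d24:-→d25:-→d26:-→d27:-→d28:H0 -> H0
  - 44.213.176.0/20 clear@20
  lookup 122.171.70.48: bits 0111101010101011010001100011 walk d0:H1→d1:-→d2:-→d3:-→d4:-→d5:-→d6:-→d7:-→d8:-→d9:-→d10:-→d11:-→d12:-→d13:-→d14:-→d15:-→d16:-→d17:-→d18:-→d19:-→d20:-→d21:-→d22:-→d23:-→d24:-→d25:-→d26:-→d27:-→d28:H0 -> H0
  lookup 206.44.139.182: bits ε walk d0:H1 -> H1
  + 44.213.187.200/32 (H0) depth=32
  lookup 122.171.70.48: bits 0111101010101011010001100011 walk d0:H1→d1:-→d2:-→d3:-→d4:-→d5:-→d6:-→d7:-→d8:-→d9:-→d10:-→d11:-→d12:-→d13:-→d14:-→d15:-→d16:-→d17:-→d18:-→d19:-→d20:-→d21:-→d22:-→d23:-→d24:-→d25:-→d26:-→d27:-→d28:H0 -> H0
  lookup 122.171.70.56: bits 0111101010101011010001100011 walk d0:H1→d1:-→d2:-→d3:-→d4:-→d5:-→d6:-→d7:-→d8:-→d9:-→d10:-→d11:-→d12:-→d13:-→d14:-→d15:-→d16:-→d17:-→d18:-→d19:-→d20:-→d21:-→d22:-→d23:-→d24:-→d25:-→d26:-→d27:-→d28:H0 -> H0
  lookup 44.213.187.200: bits 00101100110101011011101111001000 walk d0:H1→d1:-→d2:-→d3:-→d4:-→d5:-→d6:-→d7:-→d8:-→d9:-→d10:-→d11:-→d12:-→d13:-→d14:-→d15:-→d16:-→d17:-→d18:-→d19:-→d20:-→d21:-→d22:-→d23:-→d24:-→d25:-→d26:-→d27:-→d28:-→d29:-→d30:-→d31:-→d32:H0 -> H0
  lookup 44.213.179.200: bits 00101100110101011011 walk d0:H1→d1:-→d2:-→d3:-→d4:-→d5:-→d6:-→d7:-→d8:-→d9:-→d10:-→d11:-→d12:-→d13:-→d14:-→d15:-→d16:-→d17:-→d18:-→d19:-→d20:- -> H1

== LOOKUPS ==
["H0","H3","H0","H0","H0","H1","H0","H0","H0","H1"]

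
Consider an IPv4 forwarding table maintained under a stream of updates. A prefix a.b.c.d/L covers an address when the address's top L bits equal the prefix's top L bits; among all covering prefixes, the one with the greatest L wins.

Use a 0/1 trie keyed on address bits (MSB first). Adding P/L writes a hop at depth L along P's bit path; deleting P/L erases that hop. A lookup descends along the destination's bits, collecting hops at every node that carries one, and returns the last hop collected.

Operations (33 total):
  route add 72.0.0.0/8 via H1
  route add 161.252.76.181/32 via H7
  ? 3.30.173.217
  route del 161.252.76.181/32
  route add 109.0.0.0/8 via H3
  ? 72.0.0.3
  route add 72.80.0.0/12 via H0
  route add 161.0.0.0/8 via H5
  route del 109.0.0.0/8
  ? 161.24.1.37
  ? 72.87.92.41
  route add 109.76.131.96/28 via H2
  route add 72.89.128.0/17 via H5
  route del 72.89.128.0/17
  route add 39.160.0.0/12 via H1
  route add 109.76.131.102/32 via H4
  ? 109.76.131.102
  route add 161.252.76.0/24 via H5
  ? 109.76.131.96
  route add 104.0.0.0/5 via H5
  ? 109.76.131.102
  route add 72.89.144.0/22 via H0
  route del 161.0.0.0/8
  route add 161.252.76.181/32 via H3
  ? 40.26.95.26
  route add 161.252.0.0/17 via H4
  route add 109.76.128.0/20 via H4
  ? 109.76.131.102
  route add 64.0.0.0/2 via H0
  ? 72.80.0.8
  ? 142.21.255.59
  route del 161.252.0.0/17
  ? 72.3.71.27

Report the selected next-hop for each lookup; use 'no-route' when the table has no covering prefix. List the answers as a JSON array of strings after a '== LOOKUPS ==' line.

Process each operation:
  + 72.0.0.0/8 (H1) depth=8
  + 161.252.76.181/32 (H7) depth=32
  ? 3.30.173.217  path d0:-→d1:-  best=no-route
  del 161.252.76.181/32 (clear depth 32)
  + 109.0.0.0/8 (H3) depth=8
  ? 72.0.0.3  path d0:-→d1:-→d2:-→d3:-→d4:-→d5:-→d6:-→d7:-→d8:H1  best=H1
  + 72.80.0.0/12 (H0) depth=12
  + 161.0.0.0/8 (H5) depth=8
  del 109.0.0.0/8 (clear depth 8)
  ? 161.24.1.37  path d0:-→d1:-→d2:-→d3:-→d4:-→d5:-→d6:-→d7:-→d8:H5  best=H5
  ? 72.87.92.41  path d0:-→d1:-→d2:-→d3:-→d4:-→d5:-→d6:-→d7:-→d8:H1→d9:-→d10:-→d11:-→d12:H0  best=H0
  + 109.76.131.96/28 (H2) depth=28
  + 72.89.128.0/17 (H5) depth=17
  del 72.89.128.0/17 (clear depth 17)
  + 39.160.0.0/12 (H1) depth=12
  + 109.76.131.102/32 (H4) depth=32
  ? 109.76.131.102  path d0:-→d1:-→d2:-→d3:-→d4:-→d5:-→d6:-→d7:-→d8:-→d9:-→d10:-→d11:-→d12:-→d13:-→d14:-→d15:-→d16:-→d17:-→d18:-→d19:-→d20:-→d21:-→d22:-→d23:-→d24:-→d25:-→d26:-→d27:-→d28:H2→d29:-→d30:-→d31:-→d32:H4  best=H4
  + 161.252.76.0/24 (H5) depth=24
  ? 109.76.131.96  path d0:-→d1:-→d2:-→d3:-→d4:-→d5:-→d6:-→d7:-→d8:-→d9:-→d10:-→d11:-→d12:-→d13:-→d14:-→d15:-→d16:-→d17:-→d18:-→d19:-→d20:-→d21:-→d22:-→d23:-→d24:-→d25:-→d26:-→d27:-→d28:H2→d29:-  best=H2
  + 104.0.0.0/5 (H5) depth=5
  ? 109.76.131.102  path d0:-→d1:-→d2:-→d3:-→d4:-→d5:H5→d6:-→d7:-→d8:-→d9:-→d10:-→d11:-→d12:-→d13:-→d14:-→d15:-→d16:-→d17:-→d18:-→d19:-→d20:-→d21:-→d22:-→d23:-→d24:-→d25:-→d26:-→d27:-→d28:H2→d29:-→d30:-→d31:-→d32:H4  best=H4
  + 72.89.144.0/22 (H0) depth=22
  del 161.0.0.0/8 (clear depth 8)
  + 161.252.76.181/32 (H3) depth=32
  ? 40.26.95.26  path d0:-→d1:-→d2:-→d3:-→d4:-  best=no-route
  + 161.252.0.0/17 (H4) depth=17
  + 109.76.128.0/20 (H4) depth=20
  ? 109.76.131.102  path d0:-→d1:-→d2:-→d3:-→d4:-→d5:H5→d6:-→d7:-→d8:-→d9:-→d10:-→d11:-→d12:-→d13:-→d14:-→d15:-→d16:-→d17:-→d18:-→d19:-→d20:H4→d21:-→d22:-→d23:-→d24:-→d25:-→d26:-→d27:-→d28:H2→d29:-→d30:-→d31:-→d32:H4  best=H4
  + 64.0.0.0/2 (H0) depth=2
  ? 72.80.0.8  path d0:-→d1:-→d2:H0→d3:-→d4:-→d5:-→d6:-→d7:-→d8:H1→d9:-→d10:-→d11:-→d12:H0  best=H0
  ? 142.21.255.59  path d0:-→d1:-→d2:-  best=no-route
  del 161.252.0.0/17 (clear depth 17)
  ? 72.3.71.27  path d0:-→d1:-→d2:H0→d3:-→d4:-→d5:-→d6:-→d7:-→d8:H1→d9:-  best=H1

== LOOKUPS ==
["no-route","H1","H5","H0","H4","H2","H4","no-route","H4","H0","no-route","H1"]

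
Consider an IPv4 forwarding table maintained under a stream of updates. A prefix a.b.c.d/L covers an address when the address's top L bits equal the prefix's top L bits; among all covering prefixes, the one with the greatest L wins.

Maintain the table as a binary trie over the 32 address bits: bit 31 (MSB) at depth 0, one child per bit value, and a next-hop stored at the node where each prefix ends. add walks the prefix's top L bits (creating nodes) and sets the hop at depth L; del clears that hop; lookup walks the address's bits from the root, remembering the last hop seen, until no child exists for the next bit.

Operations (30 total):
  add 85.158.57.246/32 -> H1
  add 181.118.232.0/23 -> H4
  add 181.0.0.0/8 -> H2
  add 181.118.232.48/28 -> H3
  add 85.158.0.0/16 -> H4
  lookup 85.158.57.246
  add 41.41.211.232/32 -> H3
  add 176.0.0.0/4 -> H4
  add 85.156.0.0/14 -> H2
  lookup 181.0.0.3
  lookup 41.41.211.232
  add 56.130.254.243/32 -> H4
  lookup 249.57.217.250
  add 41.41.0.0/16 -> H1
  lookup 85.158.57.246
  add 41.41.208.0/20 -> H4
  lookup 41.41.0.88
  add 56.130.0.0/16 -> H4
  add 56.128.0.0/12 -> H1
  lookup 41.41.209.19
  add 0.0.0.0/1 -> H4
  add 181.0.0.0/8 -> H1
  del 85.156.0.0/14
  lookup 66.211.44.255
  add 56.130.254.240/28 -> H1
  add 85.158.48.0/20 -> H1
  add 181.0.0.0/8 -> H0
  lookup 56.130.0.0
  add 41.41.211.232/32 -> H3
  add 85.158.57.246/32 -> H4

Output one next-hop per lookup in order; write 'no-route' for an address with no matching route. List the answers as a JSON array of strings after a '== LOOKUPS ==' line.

Process each operation:
  add 85.158.57.246/32 -> H1 at depth 32
  add 181.118.232.0/23 -> H4 at depth 23
  add 181.0.0.0/8 -> H2 at depth 8
  add 181.118.232.48/28 -> H3 at depth 28
  add 85.158.0.0/16 -> H4 at depth 16
  lookup 85.158.57.246: bits 01010101100111100011100111110110 walk d0:-→d1:-→d2:-→d3:-→d4:-→d5:-→d6:-→d7:-→d8:-→d9:-→d10:-→d11:-→d12:-→d13:-→d14:-→d15:-→d16:H4→d17:-→d18:-→d19:-→d20:-→d21:-→d22:-→d23:-→d24:-→d25:-→d26:-→d27:-→d28:-→d29:-→d30:-→d31:-→d32:H1 -> H1
  add 41.41.211.232/32 -> H3 at depth 32
  add 176.0.0.0/4 -> H4 at depth 4
  add 85.156.0.0/14 -> H2 at depth 14
  lookup 181.0.0.3: bits 101101010 walk d0:-→d1:-→d2:-→d3:-→d4:H4→d5:-→d6:-→d7:-→d8:H2→d9:- -> H2
  lookup 41.41.211.232: bits 00101001001010011101001111101000 walk d0:-→d1:-→d2:-→d3:-→d4:-→d5:-→d6:-→d7:-→d8:-→d9:-→d10:-→d11:-→d12:-→d13:-→d14:-→d15:-→d16:-→d17:-→d18:-→d19:-→d20:-→d21:-→d22:-→d23:-→d24:-→d25:-→d26:-→d27:-→d28:-→d29:-→d30:-→d31:-→d32:H3 -> H3
  add 56.130.254.243/32 -> H4 at depth 32
  lookup 249.57.217.250: bits 1 walk d0:-→d1:- -> no-route
  add 41.41.0.0/16 -> H1 at depth 16
  lookup 85.158.57.246: bits 01010101100111100011100111110110 walk d0:-→d1:-→d2:-→d3:-→d4:-→d5:-→d6:-→d7:-→d8:-→d9:-→d10:-→d11:-→d12:-→d13:-→d14:H2→d15:-→d16:H4→d17:-→d18:-→d19:-→d20:-→d21:-→d22:-→d23:-→d24:-→d25:-→d26:-→d27:-→d28:-→d29:-→d30:-→d31:-→d32:H1 -> H1
  add 41.41.208.0/20 -> H4 at depth 20
  lookup 41.41.0.88: bits 0010100100101001 walk d0:-→d1:-→d2:-→d3:-→d4:-→d5:-→d6:-→d7:-→d8:-→d9:-→d10:-→d11:-→d12:-→d13:-→d14:-→d15:-→d16:H1 -> H1
  add 56.130.0.0/16 -> H4 at depth 16
  add 56.128.0.0/12 -> H1 at depth 12
  lookup 41.41.209.19: bits 0010100100101001110100 walk d0:-→d1:-→d2:-→d3:-→d4:-→d5:-→d6:-→d7:-→d8:-→d9:-→d10:-→d11:-→d12:-→d13:-→d14:-→d15:-→d16:H1→d17:-→d18:-→d19:-→d20:H4→d21:-→d22:- -> H4
  add 0.0.0.0/1 -> H4 at depth 1
  add 181.0.0.0/8 -> H1 at depth 8
  del 85.156.0.0/14 (clear depth 14)
  lookup 66.211.44.255: bits 010 walk d0:-→d1:H4→d2:-→d3:- -> H4
  add 56.130.254.240/28 -> H1 at depth 28
  add 85.158.48.0/20 -> H1 at depth 20
  add 181.0.0.0/8 -> H0 at depth 8
  lookup 56.130.0.0: bits 0011100010000010 walk d0:-→d1:H4→d2:-→d3:-→d4:-→d5:-→d6:-→d7:-→d8:-→d9:-→d10:-→d11:-→d12:H1→d13:-→d14:-→d15:-→d16:H4 -> H4
  add 41.41.211.232/32 -> H3 at depth 32
  add 85.158.57.246/32 -> H4 at depth 32

== LOOKUPS ==
["H1","H2","H3","no-route","H1","H1","H4","H4","H4"]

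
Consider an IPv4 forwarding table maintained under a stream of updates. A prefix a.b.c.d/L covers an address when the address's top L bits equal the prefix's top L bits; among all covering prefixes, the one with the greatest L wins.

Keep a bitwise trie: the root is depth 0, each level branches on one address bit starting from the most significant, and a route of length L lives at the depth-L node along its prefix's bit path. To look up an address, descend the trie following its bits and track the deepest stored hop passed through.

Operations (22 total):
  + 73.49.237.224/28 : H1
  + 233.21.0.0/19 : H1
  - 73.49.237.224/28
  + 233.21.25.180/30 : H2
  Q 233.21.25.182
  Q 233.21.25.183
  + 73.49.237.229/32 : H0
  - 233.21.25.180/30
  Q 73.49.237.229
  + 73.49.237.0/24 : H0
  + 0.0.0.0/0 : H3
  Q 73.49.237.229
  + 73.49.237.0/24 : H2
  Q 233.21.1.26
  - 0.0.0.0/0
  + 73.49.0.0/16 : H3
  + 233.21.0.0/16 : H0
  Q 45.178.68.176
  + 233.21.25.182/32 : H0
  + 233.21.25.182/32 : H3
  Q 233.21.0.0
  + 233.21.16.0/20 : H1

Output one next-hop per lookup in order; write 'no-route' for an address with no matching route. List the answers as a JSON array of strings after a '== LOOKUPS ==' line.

Trace:
  add 73.49.237.224/28 -> H1 at depth 28
  add 233.21.0.0/19 -> H1 at depth 19
  del 73.49.237.224/28 (clear depth 28)
  add 233.21.25.180/30 -> H2 at depth 30
  ? 233.21.25.182  path d0:-→d1:-→d2:-→d3:-→d4:-→d5:-→d6:-→d7:-→d8:-→d9:-→d10:-→d11:-→d12:-→d13:-→d14:-→d15:-→d16:-→d17:-→d18:-→d19:H1→d20:-→d21:-→d22:-→d23:-→d24:-→d25:-→d26:-→d27:-→d28:-→d29:-→d30:H2  best=H2
  ? 233.21.25.183  path d0:-→d1:-→d2:-→d3:-→d4:-→d5:-→d6:-→d7:-→d8:-→d9:-→d10:-→d11:-→d12:-→d13:-→d14:-→d15:-→d16:-→d17:-→d18:-→d19:H1→d20:-→d21:-→d22:-→d23:-→d24:-→d25:-→d26:-→d27:-→d28:-→d29:-→d30:H2  best=H2
  add 73.49.237.229/32 -> H0 at depth 32
  del 233.21.25.180/30 (clear depth 30)
  ? 73.49.237.229  path d0:-→d1:-→d2:-→d3:-→d4:-→d5:-→d6:-→d7:-→d8:-→d9:-→d10:-→d11:-→d12:-→d13:-→d14:-→d15:-→d16:-→d17:-→d18:-→d19:-→d20:-→d21:-→d22:-→d23:-→d24:-→d25:-→d26:-→d27:-→d28:-→d29:-→d30:-→d31:-→d32:H0  best=H0
  add 73.49.237.0/24 -> H0 at depth 24
  add 0.0.0.0/0 -> H3 at depth 0
  ? 73.49.237.229  path d0:H3→d1:-→d2:-→d3:-→d4:-→d5:-→d6:-→d7:-→d8:-→d9:-→d10:-→d11:-→d12:-→d13:-→d14:-→d15:-→d16:-→d17:-→d18:-→d19:-→d20:-→d21:-→d22:-→d23:-→d24:H0→d25:-→d26:-→d27:-→d28:-→d29:-→d30:-→d31:-→d32:H0  best=H0
  add 73.49.237.0/24 -> H2 at depth 24
  ? 233.21.1.26  path d0:H3→d1:-→d2:-→d3:-→d4:-→d5:-→d6:-→d7:-→d8:-→d9:-→d10:-→d11:-→d12:-→d13:-→d14:-→d15:-→d16:-→d17:-→d18:-→d19:H1  best=H1
  del 0.0.0.0/0 (clear depth 0)
  add 73.49.0.0/16 -> H3 at depth 16
  add 233.21.0.0/16 -> H0 at depth 16
  ? 45.178.68.176  path d0:-→d1:-  best=no-route
  add 233.21.25.182/32 -> H0 at depth 32
  add 233.21.25.182/32 -> H3 at depth 32
  ? 233.21.0.0  path d0:-→d1:-→d2:-→d3:-→d4:-→d5:-→d6:-→d7:-→d8:-→d9:-→d10:-→d11:-→d12:-→d13:-→d14:-→d15:-→d16:H0→d17:-→d18:-→d19:H1  best=H1
  add 233.21.16.0/20 -> H1 at depth 20

== LOOKUPS ==
["H2","H2","H0","H0","H1","no-route","H1"]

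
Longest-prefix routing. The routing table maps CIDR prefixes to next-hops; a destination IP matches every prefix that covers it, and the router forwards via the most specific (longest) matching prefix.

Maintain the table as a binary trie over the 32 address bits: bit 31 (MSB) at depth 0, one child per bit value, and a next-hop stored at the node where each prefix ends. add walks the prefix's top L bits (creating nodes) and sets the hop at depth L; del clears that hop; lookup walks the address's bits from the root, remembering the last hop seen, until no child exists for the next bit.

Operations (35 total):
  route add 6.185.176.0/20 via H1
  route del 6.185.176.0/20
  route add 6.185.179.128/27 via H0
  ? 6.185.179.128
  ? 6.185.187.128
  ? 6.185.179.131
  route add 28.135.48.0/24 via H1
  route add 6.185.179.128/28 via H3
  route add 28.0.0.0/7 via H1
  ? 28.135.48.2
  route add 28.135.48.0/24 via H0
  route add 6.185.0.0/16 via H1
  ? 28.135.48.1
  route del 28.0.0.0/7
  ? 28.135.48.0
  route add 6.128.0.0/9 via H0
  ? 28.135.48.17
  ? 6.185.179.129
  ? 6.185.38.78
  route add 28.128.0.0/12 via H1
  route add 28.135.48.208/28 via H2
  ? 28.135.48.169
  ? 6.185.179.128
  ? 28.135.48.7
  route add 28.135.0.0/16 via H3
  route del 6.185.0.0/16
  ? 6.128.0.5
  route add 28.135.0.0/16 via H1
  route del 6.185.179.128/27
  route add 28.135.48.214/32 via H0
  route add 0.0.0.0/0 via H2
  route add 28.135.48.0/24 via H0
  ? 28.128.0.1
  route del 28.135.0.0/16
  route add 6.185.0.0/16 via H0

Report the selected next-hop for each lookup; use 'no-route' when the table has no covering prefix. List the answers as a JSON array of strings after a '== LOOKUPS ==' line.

Trace:
  + 6.185.176.0/20 (H1) depth=20
  del 6.185.176.0/20 (clear depth 20)
  + 6.185.179.128/27 (H0) depth=27
  ? 6.185.179.128  path d0:-→d1:-→d2:-→d3:-→d4:-→d5:-→d6:-→d7:-→d8:-→d9:-→d10:-→d11:-→d12:-→d13:-→d14:-→d15:-→d16:-→d17:-→d18:-→d19:-→d20:-→d21:-→d22:-→d23:-→d24:-→d25:-→d26:-→d27:H0  best=H0
  ? 6.185.187.128  path d0:-→d1:-→d2:-→d3:-→d4:-→d5:-→d6:-→d7:-→d8:-→d9:-→d10:-→d11:-→d12:-→d13:-→d14:-→d15:-→d16:-→d17:-→d18:-→d19:-→d20:-  best=no-route
  ? 6.185.179.131  path d0:-→d1:-→d2:-→d3:-→d4:-→d5:-→d6:-→d7:-→d8:-→d9:-→d10:-→d11:-→d12:-→d13:-→d14:-→d15:-→d16:-→d17:-→d18:-→d19:-→d20:-→d21:-→d22:-→d23:-→d24:-→d25:-→d26:-→d27:H0  best=H0
  + 28.135.48.0/24 (H1) depth=24
  + 6.185.179.128/28 (H3) depth=28
  + 28.0.0.0/7 (H1) depth=7
  ? 28.135.48.2  path d0:-→d1:-→d2:-→d3:-→d4:-→d5:-→d6:-→d7:H1→d8:-→d9:-→d10:-→d11:-→d12:-→d13:-→d14:-→d15:-→d16:-→d17:-→d18:-→d19:-→d20:-→d21:-→d22:-→d23:-→d24:H1  best=H1
  + 28.135.48.0/24 (H0) depth=24
  + 6.185.0.0/16 (H1) depth=16
  ? 28.135.48.1  path d0:-→d1:-→d2:-→d3:-→d4:-→d5:-→d6:-→d7:H1→d8:-→d9:-→d10:-→d11:-→d12:-→d13:-→d14:-→d15:-→d16:-→d17:-→d18:-→d19:-→d20:-→d21:-→d22:-→d23:-→d24:H0  best=H0
  del 28.0.0.0/7 (clear depth 7)
  ? 28.135.48.0  path d0:-→d1:-→d2:-→d3:-→d4:-→d5:-→d6:-→d7:-→d8:-→d9:-→d10:-→d11:-→d12:-→d13:-→d14:-→d15:-→d16:-→d17:-→d18:-→d19:-→d20:-→d21:-→d22:-→d23:-→d24:H0  best=H0
  + 6.128.0.0/9 (H0) depth=9
  ? 28.135.48.17  path d0:-→d1:-→d2:-→d3:-→d4:-→d5:-→d6:-→d7:-→d8:-→d9:-→d10:-→d11:-→d12:-→d13:-→d14:-→d15:-→d16:-→d17:-→d18:-→d19:-→d20:-→d21:-→d22:-→d23:-→d24:H0  best=H0
  ? 6.185.179.129  path d0:-→d1:-→d2:-→d3:-→d4:-→d5:-→d6:-→d7:-→d8:-→d9:H0→d10:-→d11:-→d12:-→d13:-→d14:-→d15:-→d16:H1→d17:-→d18:-→d19:-→d20:-→d21:-→d22:-→d23:-→d24:-→d25:-→d26:-→d27:H0→d28:H3  best=H3
  ? 6.185.38.78  path d0:-→d1:-→d2:-→d3:-→d4:-→d5:-→d6:-→d7:-→d8:-→d9:H0→d10:-→d11:-→d12:-→d13:-→d14:-→d15:-→d16:H1  best=H1
  + 28.128.0.0/12 (H1) depth=12
  + 28.135.48.208/28 (H2) depth=28
  ? 28.135.48.169  path d0:-→d1:-→d2:-→d3:-→d4:-→d5:-→d6:-→d7:-→d8:-→d9:-→d10:-→d11:-→d12:H1→d13:-→d14:-→d15:-→d16:-→d17:-→d18:-→d19:-→d20:-→d21:-→d22:-→d23:-→d24:H0→d25:-  best=H0
  ? 6.185.179.128  path d0:-→d1:-→d2:-→d3:-→d4:-→d5:-→d6:-→d7:-→d8:-→d9:H0→d10:-→d11:-→d12:-→d13:-→d14:-→d15:-→d16:H1→d17:-→d18:-→d19:-→d20:-→d21:-→d22:-→d23:-→d24:-→d25:-→d26:-→d27:H0→d28:H3  best=H3
  ? 28.135.48.7  path d0:-→d1:-→d2:-→d3:-→d4:-→d5:-→d6:-→d7:-→d8:-→d9:-→d10:-→d11:-→d12:H1→d13:-→d14:-→d15:-→d16:-→d17:-→d18:-→d19:-→d20:-→d21:-→d22:-→d23:-→d24:H0  best=H0
  + 28.135.0.0/16 (H3) depth=16
  del 6.185.0.0/16 (clear depth 16)
  ? 6.128.0.5  path d0:-→d1:-→d2:-→d3:-→d4:-→d5:-→d6:-→d7:-→d8:-→d9:H0→d10:-  best=H0
  + 28.135.0.0/16 (H1) depth=16
  del 6.185.179.128/27 (clear depth 27)
  + 28.135.48.214/32 (H0) depth=32
  + 0.0.0.0/0 (H2) depth=0
  + 28.135.48.0/24 (H0) depth=24
  ? 28.128.0.1  path d0:H2→d1:-→d2:-→d3:-→d4:-→d5:-→d6:-→d7:-→d8:-→d9:-→d10:-→d11:-→d12:H1→d13:-  best=H1
  del 28.135.0.0/16 (clear depth 16)
  + 6.185.0.0/16 (H0) depth=16

== LOOKUPS ==
["H0","no-route","H0","H1","H0","H0","H0","H3","H1","H0","H3","H0","H0","H1"]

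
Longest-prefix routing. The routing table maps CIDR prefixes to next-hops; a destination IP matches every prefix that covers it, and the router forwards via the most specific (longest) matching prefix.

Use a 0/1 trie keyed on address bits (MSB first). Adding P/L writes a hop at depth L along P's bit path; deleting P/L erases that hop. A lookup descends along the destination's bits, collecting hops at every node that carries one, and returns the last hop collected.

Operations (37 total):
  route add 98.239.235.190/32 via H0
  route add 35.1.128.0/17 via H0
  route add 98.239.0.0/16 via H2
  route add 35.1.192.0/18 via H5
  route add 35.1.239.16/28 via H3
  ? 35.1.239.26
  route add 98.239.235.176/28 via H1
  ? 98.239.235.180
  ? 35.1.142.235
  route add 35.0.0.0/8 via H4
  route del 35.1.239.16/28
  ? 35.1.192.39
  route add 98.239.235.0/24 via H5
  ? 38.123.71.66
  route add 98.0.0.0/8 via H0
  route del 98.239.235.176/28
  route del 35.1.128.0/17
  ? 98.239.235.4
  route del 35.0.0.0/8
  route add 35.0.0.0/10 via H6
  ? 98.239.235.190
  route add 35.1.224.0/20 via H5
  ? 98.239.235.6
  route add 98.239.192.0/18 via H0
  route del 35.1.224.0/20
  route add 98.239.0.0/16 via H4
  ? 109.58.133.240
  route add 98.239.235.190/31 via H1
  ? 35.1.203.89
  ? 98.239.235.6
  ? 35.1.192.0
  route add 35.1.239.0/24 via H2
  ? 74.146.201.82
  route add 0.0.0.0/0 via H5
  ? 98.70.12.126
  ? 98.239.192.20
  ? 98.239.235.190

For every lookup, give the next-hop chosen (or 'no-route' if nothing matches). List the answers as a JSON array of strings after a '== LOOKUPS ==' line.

Process each operation:
  add 98.239.235.190/32 -> H0 at depth 32
  add 35.1.128.0/17 -> H0 at depth 17
  add 98.239.0.0/16 -> H2 at depth 16
  add 35.1.192.0/18 -> H5 at depth 18
  add 35.1.239.16/28 -> H3 at depth 28
  ? 35.1.239.26  path d0:-→d1:-→d2:-→d3:-→d4:-→d5:-→d6:-→d7:-→d8:-→d9:-→d10:-→d11:-→d12:-→d13:-→d14:-→d15:-→d16:-→d17:H0→d18:H5→d19:-→d20:-→d21:-→d22:-→d23:-→d24:-→d25:-→d26:-→d27:-→d28:H3  best=H3
  add 98.239.235.176/28 -> H1 at depth 28
  ? 98.239.235.180  path d0:-→d1:-→d2:-→d3:-→d4:-→d5:-→d6:-→d7:-→d8:-→d9:-→d10:-→d11:-→d12:-→d13:-→d14:-→d15:-→d16:H2→d17:-→d18:-→d19:-→d20:-→d21:-→d22:-→d23:-→d24:-→d25:-→d26:-→d27:-→d28:H1  best=H1
  ? 35.1.142.235  path d0:-→d1:-→d2:-→d3:-→d4:-→d5:-→d6:-→d7:-→d8:-→d9:-→d10:-→d11:-→d12:-→d13:-→d14:-→d15:-→d16:-→d17:H0  best=H0
  add 35.0.0.0/8 -> H4 at depth 8
  del 35.1.239.16/28 (clear depth 28)
  ? 35.1.192.39  path d0:-→d1:-→d2:-→d3:-→d4:-→d5:-→d6:-→d7:-→d8:H4→d9:-→d10:-→d11:-→d12:-→d13:-→d14:-→d15:-→d16:-→d17:H0→d18:H5  best=H5
  add 98.239.235.0/24 -> H5 at depth 24
  ? 38.123.71.66  path d0:-→d1:-→d2:-→d3:-→d4:-→d5:-  best=no-route
  add 98.0.0.0/8 -> H0 at depth 8
  del 98.239.235.176/28 (clear depth 28)
  del 35.1.128.0/17 (clear depth 17)
  ? 98.239.235.4  path d0:-→d1:-→d2:-→d3:-→d4:-→d5:-→d6:-→d7:-→d8:H0→d9:-→d10:-→d11:-→d12:-→d13:-→d14:-→d15:-→d16:H2→d17:-→d18:-→d19:-→d20:-→d21:-→d22:-→d23:-→d24:H5  best=H5
  del 35.0.0.0/8 (clear depth 8)
  add 35.0.0.0/10 -> H6 at depth 10
  ? 98.239.235.190  path d0:-→d1:-→d2:-→d3:-→d4:-→d5:-→d6:-→d7:-→d8:H0→d9:-→d10:-→d11:-→d12:-→d13:-→d14:-→d15:-→d16:H2→d17:-→d18:-→d19:-→d20:-→d21:-→d22:-→d23:-→d24:H5→d25:-→d26:-→d27:-→d28:-→d29:-→d30:-→d31:-→d32:H0  best=H0
  add 35.1.224.0/20 -> H5 at depth 20
  ? 98.239.235.6  path d0:-→d1:-→d2:-→d3:-→d4:-→d5:-→d6:-→d7:-→d8:H0→d9:-→d10:-→d11:-→d12:-→d13:-→d14:-→d15:-→d16:H2→d17:-→d18:-→d19:-→d20:-→d21:-→d22:-→d23:-→d24:H5  best=H5
  add 98.239.192.0/18 -> H0 at depth 18
  del 35.1.224.0/20 (clear depth 20)
  add 98.239.0.0/16 -> H4 at depth 16
  ? 109.58.133.240  path d0:-→d1:-→d2:-→d3:-→d4:-  best=no-route
  add 98.239.235.190/31 -> H1 at depth 31
  ? 35.1.203.89  path d0:-→d1:-→d2:-→d3:-→d4:-→d5:-→d6:-→d7:-→d8:-→d9:-→d10:H6→d11:-→d12:-→d13:-→d14:-→d15:-→d16:-→d17:-→d18:H5  best=H5
  ? 98.239.235.6  path d0:-→d1:-→d2:-→d3:-→d4:-→d5:-→d6:-→d7:-→d8:H0→d9:-→d10:-→d11:-→d12:-→d13:-→d14:-→d15:-→d16:H4→d17:-→d18:H0→d19:-→d20:-→d21:-→d22:-→d23:-→d24:H5  best=H5
  ? 35.1.192.0  path d0:-→d1:-→d2:-→d3:-→d4:-→d5:-→d6:-→d7:-→d8:-→d9:-→d10:H6→d11:-→d12:-→d13:-→d14:-→d15:-→d16:-→d17:-→d18:H5  best=H5
  add 35.1.239.0/24 -> H2 at depth 24
  ? 74.146.201.82  path d0:-→d1:-→d2:-  best=no-route
  add 0.0.0.0/0 -> H5 at depth 0
  ? 98.70.12.126  path d0:H5→d1:-→d2:-→d3:-→d4:-→d5:-→d6:-→d7:-→d8:H0  best=H0
  ? 98.239.192.20  path d0:H5→d1:-→d2:-→d3:-→d4:-→d5:-→d6:-→d7:-→d8:H0→d9:-→d10:-→d11:-→d12:-→d13:-→d14:-→d15:-→d16:H4→d17:-→d18:H0  best=H0
  ? 98.239.235.190  path d0:H5→d1:-→d2:-→d3:-→d4:-→d5:-→d6:-→d7:-→d8:H0→d9:-→d10:-→d11:-→d12:-→d13:-→d14:-→d15:-→d16:H4→d17:-→d18:H0→d19:-→d20:-→d21:-→d22:-→d23:-→d24:H5→d25:-→d26:-→d27:-→d28:-→d29:-→d30:-→d31:H1→d32:H0  best=H0

== LOOKUPS ==
["H3","H1","H0","H5","no-route","H5","H0","H5","no-route","H5","H5","H5","no-route","H0","H0","H0"]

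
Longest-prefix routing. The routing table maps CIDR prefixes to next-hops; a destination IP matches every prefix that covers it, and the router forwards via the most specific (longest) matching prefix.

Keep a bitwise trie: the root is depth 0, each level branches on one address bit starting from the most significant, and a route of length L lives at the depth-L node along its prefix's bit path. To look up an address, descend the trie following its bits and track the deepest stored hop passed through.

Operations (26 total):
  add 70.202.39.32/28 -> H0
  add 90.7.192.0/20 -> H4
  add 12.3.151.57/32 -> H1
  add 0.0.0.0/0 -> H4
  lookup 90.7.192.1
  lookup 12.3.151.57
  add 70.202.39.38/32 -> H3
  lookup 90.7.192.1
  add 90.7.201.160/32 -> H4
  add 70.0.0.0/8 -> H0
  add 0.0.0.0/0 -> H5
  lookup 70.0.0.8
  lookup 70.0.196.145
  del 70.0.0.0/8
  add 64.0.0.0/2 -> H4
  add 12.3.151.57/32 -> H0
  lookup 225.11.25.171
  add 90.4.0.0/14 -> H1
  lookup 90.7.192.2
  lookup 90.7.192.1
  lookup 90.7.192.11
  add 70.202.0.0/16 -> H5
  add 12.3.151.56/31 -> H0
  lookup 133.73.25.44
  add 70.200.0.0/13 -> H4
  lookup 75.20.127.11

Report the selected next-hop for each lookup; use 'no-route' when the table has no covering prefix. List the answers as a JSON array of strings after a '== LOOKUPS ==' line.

Trace:
  + 70.202.39.32/28 (H0) depth=28
  + 90.7.192.0/20 (H4) depth=20
  + 12.3.151.57/32 (H1) depth=32
  + 0.0.0.0/0 (H4) depth=0
  ? 90.7.192.1  path d0:H4→d1:-→d2:-→d3:-→d4:-→d5:-→d6:-→d7:-→d8:-→d9:-→d10:-→d11:-→d12:-→d13:-→d14:-→d15:-→d16:-→d17:-→d18:-→d19:-→d20:H4  best=H4
  ? 12.3.151.57  path d0:H4→d1:-→d2:-→d3:-→d4:-→d5:-→d6:-→d7:-→d8:-→d9:-→d10:-→d11:-→d12:-→d13:-→d14:-→d15:-→d16:-→d17:-→d18:-→d19:-→d20:-→d21:-→d22:-→d23:-→d24:-→d25:-→d26:-→d27:-→d28:-→d29:-→d30:-→d31:-→d32:H1  best=H1
  + 70.202.39.38/32 (H3) depth=32
  ? 90.7.192.1  path d0:H4→d1:-→d2:-→d3:-→d4:-→d5:-→d6:-→d7:-→d8:-→d9:-→d10:-→d11:-→d12:-→d13:-→d14:-→d15:-→d16:-→d17:-→d18:-→d19:-→d20:H4  best=H4
  + 90.7.201.160/32 (H4) depth=32
  + 70.0.0.0/8 (H0) depth=8
  + 0.0.0.0/0 (H5) depth=0
  ? 70.0.0.8  path d0:H5→d1:-→d2:-→d3:-→d4:-→d5:-→d6:-→d7:-→d8:H0  best=H0
  ? 70.0.196.145  path d0:H5→d1:-→d2:-→d3:-→d4:-→d5:-→d6:-→d7:-→d8:H0  best=H0
  - 70.0.0.0/8 clear@8
  + 64.0.0.0/2 (H4) depth=2
  + 12.3.151.57/32 (H0) depth=32
  ? 225.11.25.171  path d0:H5  best=H5
  + 90.4.0.0/14 (H1) depth=14
  ? 90.7.192.2  path d0:H5→d1:-→d2:H4→d3:-→d4:-→d5:-→d6:-→d7:-→d8:-→d9:-→d10:-→d11:-→d12:-→d13:-→d14:H1→d15:-→d16:-→d17:-→d18:-→d19:-→d20:H4  best=H4
  ? 90.7.192.1  path d0:H5→d1:-→d2:H4→d3:-→d4:-→d5:-→d6:-→d7:-→d8:-→d9:-→d10:-→d11:-→d12:-→d13:-→d14:H1→d15:-→d16:-→d17:-→d18:-→d19:-→d20:H4  best=H4
  ? 90.7.192.11  path d0:H5→d1:-→d2:H4→d3:-→d4:-→d5:-→d6:-→d7:-→d8:-→d9:-→d10:-→d11:-→d12:-→d13:-→d14:H1→d15:-→d16:-→d17:-→d18:-→d19:-→d20:H4  best=H4
  + 70.202.0.0/16 (H5) depth=16
  + 12.3.151.56/31 (H0) depth=31
  ? 133.73.25.44  path d0:H5  best=H5
  + 70.200.0.0/13 (H4) depth=13
  ? 75.20.127.11  path d0:H5→d1:-→d2:H4→d3:-→d4:-  best=H4

== LOOKUPS ==
["H4","H1","H4","H0","H0","H5","H4","H4","H4","H5","H4"]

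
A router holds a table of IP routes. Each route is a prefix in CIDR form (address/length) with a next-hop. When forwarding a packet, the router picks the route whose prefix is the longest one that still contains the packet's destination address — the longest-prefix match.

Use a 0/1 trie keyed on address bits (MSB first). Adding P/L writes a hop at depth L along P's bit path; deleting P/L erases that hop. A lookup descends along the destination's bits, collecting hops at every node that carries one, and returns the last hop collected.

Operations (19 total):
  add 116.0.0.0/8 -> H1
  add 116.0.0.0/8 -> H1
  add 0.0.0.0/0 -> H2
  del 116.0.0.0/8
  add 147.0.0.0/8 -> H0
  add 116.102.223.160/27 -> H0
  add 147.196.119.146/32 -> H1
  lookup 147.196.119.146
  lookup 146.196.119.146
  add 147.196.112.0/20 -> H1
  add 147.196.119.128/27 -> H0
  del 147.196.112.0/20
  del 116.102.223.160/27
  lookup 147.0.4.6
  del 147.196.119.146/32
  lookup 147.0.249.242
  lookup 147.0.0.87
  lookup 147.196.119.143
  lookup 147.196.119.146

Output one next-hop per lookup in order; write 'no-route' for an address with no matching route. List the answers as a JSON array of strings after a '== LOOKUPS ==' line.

Process each operation:
  add 116.0.0.0/8 -> H1 at depth 8
  add 116.0.0.0/8 -> H1 at depth 8
  add 0.0.0.0/0 -> H2 at depth 0
  del 116.0.0.0/8 (clear depth 8)
  add 147.0.0.0/8 -> H0 at depth 8
  add 116.102.223.160/27 -> H0 at depth 27
  add 147.196.119.146/32 -> H1 at depth 32
  ? 147.196.119.146  path d0:H2→d1:-→d2:-→d3:-→d4:-→d5:-→d6:-→d7:-→d8:H0→d9:-→d10:-→d11:-→d12:-→d13:-→d14:-→d15:-→d16:-→d17:-→d18:-→d19:-→d20:-→d21:-→d22:-→d23:-→d24:-→d25:-→d26:-→d27:-→d28:-→d29:-→d30:-→d31:-→d32:H1  best=H1
  ? 146.196.119.146  path d0:H2→d1:-→d2:-→d3:-→d4:-→d5:-→d6:-→d7:-  best=H2
  add 147.196.112.0/20 -> H1 at depth 20
  add 147.196.119.128/27 -> H0 at depth 27
  del 147.196.112.0/20 (clear depth 20)
  del 116.102.223.160/27 (clear depth 27)
  ? 147.0.4.6  path d0:H2→d1:-→d2:-→d3:-→d4:-→d5:-→d6:-→d7:-→d8:H0  best=H0
  del 147.196.119.146/32 (clear depth 32)
  ? 147.0.249.242  path d0:H2→d1:-→d2:-→d3:-→d4:-→d5:-→d6:-→d7:-→d8:H0  best=H0
  ? 147.0.0.87  path d0:H2→d1:-→d2:-→d3:-→d4:-→d5:-→d6:-→d7:-→d8:H0  best=H0
  ? 147.196.119.143  path d0:H2→d1:-→d2:-→d3:-→d4:-→d5:-→d6:-→d7:-→d8:H0→d9:-→d10:-→d11:-→d12:-→d13:-→d14:-→d15:-→d16:-→d17:-→d18:-→d19:-→d20:-→d21:-→d22:-→d23:-→d24:-→d25:-→d26:-→d27:H0  best=H0
  ? 147.196.119.146  path d0:H2→d1:-→d2:-→d3:-→d4:-→d5:-→d6:-→d7:-→d8:H0→d9:-→d10:-→d11:-→d12:-→d13:-→d14:-→d15:-→d16:-→d17:-→d18:-→d19:-→d20:-→d21:-→d22:-→d23:-→d24:-→d25:-→d26:-→d27:H0→d28:-→d29:-→d30:-→d31:-→d32:-  best=H0

== LOOKUPS ==
["H1","H2","H0","H0","H0","H0","H0"]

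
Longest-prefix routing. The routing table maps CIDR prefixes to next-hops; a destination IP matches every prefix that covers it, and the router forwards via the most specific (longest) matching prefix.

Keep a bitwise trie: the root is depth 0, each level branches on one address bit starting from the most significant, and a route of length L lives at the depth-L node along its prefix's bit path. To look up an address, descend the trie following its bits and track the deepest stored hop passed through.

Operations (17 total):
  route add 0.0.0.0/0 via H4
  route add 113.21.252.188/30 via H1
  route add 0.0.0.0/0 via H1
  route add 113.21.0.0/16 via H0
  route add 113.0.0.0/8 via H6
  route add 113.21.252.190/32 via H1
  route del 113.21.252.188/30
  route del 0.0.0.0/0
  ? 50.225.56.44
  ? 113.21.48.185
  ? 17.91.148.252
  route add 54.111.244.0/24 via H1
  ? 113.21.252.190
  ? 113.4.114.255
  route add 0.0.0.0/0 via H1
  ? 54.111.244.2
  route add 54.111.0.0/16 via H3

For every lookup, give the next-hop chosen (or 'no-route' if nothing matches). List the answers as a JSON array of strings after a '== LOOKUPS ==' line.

Trace:
  + 0.0.0.0/0 (H4) depth=0
  + 113.21.252.188/30 (H1) depth=30
  + 0.0.0.0/0 (H1) depth=0
  + 113.21.0.0/16 (H0) depth=16
  + 113.0.0.0/8 (H6) depth=8
  + 113.21.252.190/32 (H1) depth=32
  - 113.21.252.188/30 clear@30
  - 0.0.0.0/0 clear@0
  Q 50.225.56.44: descend 0 ; hops seen [∅] ; pick no-route
  Q 113.21.48.185: descend 0111000100010101 ; hops seen [H6,H0] ; pick H0
  Q 17.91.148.252: descend 0 ; hops seen [∅] ; pick no-route
  + 54.111.244.0/24 (H1) depth=24
  Q 113.21.252.190: descend 01110001000101011111110010111110 ; hops seen [H6,H0,H1] ; pick H1
  Q 113.4.114.255: descend 01110001000 ; hops seen [H6] ; pick H6
  + 0.0.0.0/0 (H1) depth=0
  Q 54.111.244.2: descend 001101100110111111110100 ; hops seen [H1,H1] ; pick H1
  + 54.111.0.0/16 (H3) depth=16

== LOOKUPS ==
["no-route","H0","no-route","H1","H6","H1"]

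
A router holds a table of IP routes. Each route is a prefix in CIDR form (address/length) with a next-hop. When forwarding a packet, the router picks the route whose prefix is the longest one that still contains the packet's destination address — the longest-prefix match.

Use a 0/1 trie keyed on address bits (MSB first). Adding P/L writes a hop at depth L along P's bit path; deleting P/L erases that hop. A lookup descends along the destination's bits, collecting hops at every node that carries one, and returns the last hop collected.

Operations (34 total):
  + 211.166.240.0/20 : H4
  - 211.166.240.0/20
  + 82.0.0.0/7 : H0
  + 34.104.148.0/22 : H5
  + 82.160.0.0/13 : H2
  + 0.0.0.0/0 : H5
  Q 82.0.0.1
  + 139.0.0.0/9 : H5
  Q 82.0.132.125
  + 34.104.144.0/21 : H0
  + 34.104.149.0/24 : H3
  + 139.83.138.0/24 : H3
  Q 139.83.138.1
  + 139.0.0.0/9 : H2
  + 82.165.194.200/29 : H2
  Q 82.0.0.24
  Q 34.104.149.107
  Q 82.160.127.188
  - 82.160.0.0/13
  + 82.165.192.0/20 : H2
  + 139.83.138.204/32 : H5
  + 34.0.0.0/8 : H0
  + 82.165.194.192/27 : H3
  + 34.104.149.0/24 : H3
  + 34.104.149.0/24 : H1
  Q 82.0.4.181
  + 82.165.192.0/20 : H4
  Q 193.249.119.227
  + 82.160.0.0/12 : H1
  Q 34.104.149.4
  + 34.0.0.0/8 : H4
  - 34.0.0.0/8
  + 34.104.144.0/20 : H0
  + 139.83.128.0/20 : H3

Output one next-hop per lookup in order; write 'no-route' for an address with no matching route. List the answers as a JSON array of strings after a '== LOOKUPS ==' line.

Trace:
  + 211.166.240.0/20 (H4) depth=20
  del 211.166.240.0/20 (clear depth 20)
  + 82.0.0.0/7 (H0) depth=7
  + 34.104.148.0/22 (H5) depth=22
  + 82.160.0.0/13 (H2) depth=13
  + 0.0.0.0/0 (H5) depth=0
  Q 82.0.0.1: descend 01010010 ; hops seen [H5,H0] ; pick H0
  + 139.0.0.0/9 (H5) depth=9
  Q 82.0.132.125: descend 01010010 ; hops seen [H5,H0] ; pick H0
  + 34.104.144.0/21 (H0) depth=21
  + 34.104.149.0/24 (H3) depth=24
  + 139.83.138.0/24 (H3) depth=24
  Q 139.83.138.1: descend 100010110101001110001010 ; hops seen [H5,H5,H3] ; pick H3
  + 139.0.0.0/9 (H2) depth=9
  + 82.165.194.200/29 (H2) depth=29
  Q 82.0.0.24: descend 01010010 ; hops seen [H5,H0] ; pick H0
  Q 34.104.149.107: descend 001000100110100010010101 ; hops seen [H5,H0,H5,H3] ; pick H3
  Q 82.160.127.188: descend 0101001010100 ; hops seen [H5,H0,H2] ; pick H2
  del 82.160.0.0/13 (clear depth 13)
  + 82.165.192.0/20 (H2) depth=20
  + 139.83.138.204/32 (H5) depth=32
  + 34.0.0.0/8 (H0) depth=8
  + 82.165.194.192/27 (H3) depth=27
  + 34.104.149.0/24 (H3) depth=24
  + 34.104.149.0/24 (H1) depth=24
  Q 82.0.4.181: descend 01010010 ; hops seen [H5,H0] ; pick H0
  + 82.165.192.0/20 (H4) depth=20
  Q 193.249.119.227: descend 110 ; hops seen [H5] ; pick H5
  + 82.160.0.0/12 (H1) depth=12
  Q 34.104.149.4: descend 001000100110100010010101 ; hops seen [H5,H0,H0,H5,H1] ; pick H1
  + 34.0.0.0/8 (H4) depth=8
  del 34.0.0.0/8 (clear depth 8)
  + 34.104.144.0/20 (H0) depth=20
  + 139.83.128.0/20 (H3) depth=20

== LOOKUPS ==
["H0","H0","H3","H0","H3","H2","H0","H5","H1"]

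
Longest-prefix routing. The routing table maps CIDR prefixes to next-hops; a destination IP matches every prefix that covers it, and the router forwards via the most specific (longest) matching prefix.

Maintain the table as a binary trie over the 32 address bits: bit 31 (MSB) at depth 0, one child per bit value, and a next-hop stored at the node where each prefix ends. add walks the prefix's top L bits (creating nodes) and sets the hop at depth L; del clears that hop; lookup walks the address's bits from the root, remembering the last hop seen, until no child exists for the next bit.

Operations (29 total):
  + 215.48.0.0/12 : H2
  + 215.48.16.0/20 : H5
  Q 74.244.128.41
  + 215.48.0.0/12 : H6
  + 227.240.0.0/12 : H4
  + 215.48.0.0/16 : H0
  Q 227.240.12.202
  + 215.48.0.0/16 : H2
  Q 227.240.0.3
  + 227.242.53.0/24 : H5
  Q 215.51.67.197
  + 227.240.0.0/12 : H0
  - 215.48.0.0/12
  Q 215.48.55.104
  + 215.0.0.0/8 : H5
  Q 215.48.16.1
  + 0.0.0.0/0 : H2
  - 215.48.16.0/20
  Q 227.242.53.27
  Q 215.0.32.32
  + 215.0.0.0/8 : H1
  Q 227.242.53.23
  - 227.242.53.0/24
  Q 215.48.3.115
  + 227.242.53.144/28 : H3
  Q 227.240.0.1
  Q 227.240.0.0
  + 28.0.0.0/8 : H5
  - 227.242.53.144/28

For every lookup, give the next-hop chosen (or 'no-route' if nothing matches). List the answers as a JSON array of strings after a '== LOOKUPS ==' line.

Apply in order:
  add 215.48.0.0/12 -> H2 at depth 12
  add 215.48.16.0/20 -> H5 at depth 20
  Q 74.244.128.41: descend ε ; hops seen [∅] ; pick no-route
  add 215.48.0.0/12 -> H6 at depth 12
  add 227.240.0.0/12 -> H4 at depth 12
  add 215.48.0.0/16 -> H0 at depth 16
  Q 227.240.12.202: descend 111000111111 ; hops seen [H4] ; pick H4
  add 215.48.0.0/16 -> H2 at depth 16
  Q 227.240.0.3: descend 111000111111 ; hops seen [H4] ; pick H4
  add 227.242.53.0/24 -> H5 at depth 24
  Q 215.51.67.197: descend 11010111001100 ; hops seen [H6] ; pick H6
  add 227.240.0.0/12 -> H0 at depth 12
  - 215.48.0.0/12 clear@12
  Q 215.48.55.104: descend 110101110011000000 ; hops seen [H2] ; pick H2
  add 215.0.0.0/8 -> H5 at depth 8
  Q 215.48.16.1: descend 11010111001100000001 ; hops seen [H5,H2,H5] ; pick H5
  add 0.0.0.0/0 -> H2 at depth 0
  - 215.48.16.0/20 clear@20
  Q 227.242.53.27: descend 111000111111001000110101 ; hops seen [H2,H0,H5] ; pick H5
  Q 215.0.32.32: descend 1101011100 ; hops seen [H2,H5] ; pick H5
  add 215.0.0.0/8 -> H1 at depth 8
  Q 227.242.53.23: descend 111000111111001000110101 ; hops seen [H2,H0,H5] ; pick H5
  - 227.242.53.0/24 clear@24
  Q 215.48.3.115: descend 1101011100110000000 ; hops seen [H2,H1,H2] ; pick H2
  add 227.242.53.144/28 -> H3 at depth 28
  Q 227.240.0.1: descend 11100011111100 ; hops seen [H2,H0] ; pick H0
  Q 227.240.0.0: descend 11100011111100 ; hops seen [H2,H0] ; pick H0
  add 28.0.0.0/8 -> H5 at depth 8
  - 227.242.53.144/28 clear@28

== LOOKUPS ==
["no-route","H4","H4","H6","H2","H5","H5","H5","H5","H2","H0","H0"]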